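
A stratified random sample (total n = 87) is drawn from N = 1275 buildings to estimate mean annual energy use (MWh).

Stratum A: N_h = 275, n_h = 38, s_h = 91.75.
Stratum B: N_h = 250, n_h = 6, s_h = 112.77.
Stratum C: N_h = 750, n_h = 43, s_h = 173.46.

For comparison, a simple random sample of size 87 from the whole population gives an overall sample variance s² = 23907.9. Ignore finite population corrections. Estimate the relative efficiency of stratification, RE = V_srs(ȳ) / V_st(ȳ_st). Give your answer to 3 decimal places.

RE ≈ 0.823

V̂(ȳ_st) = Σ W_h² s_h²/n_h, with W_h = N_h/N and N = 1275:
  stratum A: (275/1275)²·91.75²/38 = 10.3056
  stratum B: (250/1275)²·112.77²/6 = 81.4884
  stratum C: (750/1275)²·173.46²/43 = 242.121
V_st = 333.915
V_srs = s²/n = 23907.9/87 = 274.803
Relative efficiency = V_srs / V_st = 274.803/333.915 = 0.8230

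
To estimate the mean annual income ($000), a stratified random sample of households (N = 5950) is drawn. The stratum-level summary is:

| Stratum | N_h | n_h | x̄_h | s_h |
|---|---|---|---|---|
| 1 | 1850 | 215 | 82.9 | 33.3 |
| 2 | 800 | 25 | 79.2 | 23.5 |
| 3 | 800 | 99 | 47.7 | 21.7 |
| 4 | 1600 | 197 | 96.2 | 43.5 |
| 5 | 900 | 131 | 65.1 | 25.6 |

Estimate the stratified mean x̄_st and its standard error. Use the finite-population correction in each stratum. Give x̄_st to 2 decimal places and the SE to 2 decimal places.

x̄_st ≈ 78.55, SE ≈ 1.27

x̄_st = Σ W_h x̄_h = (1850·82.9 + 800·79.2 + 800·47.7 + 1600·96.2 + 900·65.1)/5950 = 78.55378
V̂(x̄_st) = Σ W_h² (1 − n_h/N_h) s_h²/n_h, with W_h = N_h/N and N = 5950:
  stratum 1: (1850/5950)²·(1 − 215/1850)·33.3²/215 = 0.440662
  stratum 2: (800/5950)²·(1 − 25/800)·23.5²/25 = 0.38686
  stratum 3: (800/5950)²·(1 − 99/800)·21.7²/99 = 0.0753457
  stratum 4: (1600/5950)²·(1 − 197/1600)·43.5²/197 = 0.609054
  stratum 5: (900/5950)²·(1 − 131/900)·25.6²/131 = 0.0978011
V̂(x̄_st) = 1.60972
SE(x̄_st) = √1.60972 = 1.26875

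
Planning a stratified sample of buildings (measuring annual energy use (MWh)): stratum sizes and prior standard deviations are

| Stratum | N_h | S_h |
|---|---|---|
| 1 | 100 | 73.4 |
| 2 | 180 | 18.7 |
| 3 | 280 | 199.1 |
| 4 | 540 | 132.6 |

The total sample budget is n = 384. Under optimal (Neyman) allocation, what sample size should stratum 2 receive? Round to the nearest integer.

Neyman allocation: n_h = n · N_h S_h / Σ N_i S_i, with n = 384.
  stratum 1: N_h·S_h = 100·73.4 = 7340.00
  stratum 2: N_h·S_h = 180·18.7 = 3366.00
  stratum 3: N_h·S_h = 280·199.1 = 55748.00
  stratum 4: N_h·S_h = 540·132.6 = 71604.00
Σ N_h S_h = 138058.00
n for stratum 2 = 384·3366.00/138058.00 = 9.362 → 9

9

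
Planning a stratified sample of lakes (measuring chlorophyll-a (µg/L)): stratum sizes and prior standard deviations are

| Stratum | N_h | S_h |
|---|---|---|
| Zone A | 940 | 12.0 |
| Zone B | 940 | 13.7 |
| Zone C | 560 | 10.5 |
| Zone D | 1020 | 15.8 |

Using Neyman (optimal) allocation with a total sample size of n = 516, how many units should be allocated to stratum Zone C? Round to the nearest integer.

66

Neyman allocation: n_h = n · N_h S_h / Σ N_i S_i, with n = 516.
  stratum Zone A: N_h·S_h = 940·12.0 = 11280.00
  stratum Zone B: N_h·S_h = 940·13.7 = 12878.00
  stratum Zone C: N_h·S_h = 560·10.5 = 5880.00
  stratum Zone D: N_h·S_h = 1020·15.8 = 16116.00
Σ N_h S_h = 46154.00
n for stratum Zone C = 516·5880.00/46154.00 = 65.738 → 66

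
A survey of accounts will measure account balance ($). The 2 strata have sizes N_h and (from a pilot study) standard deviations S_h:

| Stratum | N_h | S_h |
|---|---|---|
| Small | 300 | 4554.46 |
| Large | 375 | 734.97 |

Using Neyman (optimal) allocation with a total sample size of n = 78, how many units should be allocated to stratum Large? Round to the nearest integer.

Neyman allocation: n_h = n · N_h S_h / Σ N_i S_i, with n = 78.
  stratum Small: N_h·S_h = 300·4554.46 = 1366338.00
  stratum Large: N_h·S_h = 375·734.97 = 275613.75
Σ N_h S_h = 1641951.75
n for stratum Large = 78·275613.75/1641951.75 = 13.093 → 13

13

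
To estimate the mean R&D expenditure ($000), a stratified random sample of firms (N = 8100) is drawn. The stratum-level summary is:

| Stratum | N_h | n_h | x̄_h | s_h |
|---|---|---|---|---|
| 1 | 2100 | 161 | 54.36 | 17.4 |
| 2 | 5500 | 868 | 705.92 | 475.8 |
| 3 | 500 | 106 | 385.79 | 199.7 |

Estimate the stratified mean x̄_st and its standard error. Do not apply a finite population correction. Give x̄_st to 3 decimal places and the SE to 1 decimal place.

x̄_st ≈ 517.236, SE ≈ 11.0

x̄_st = Σ W_h x̄_h = (2100·54.36 + 5500·705.92 + 500·385.79)/8100 = 517.23593
V̂(x̄_st) = Σ W_h² s_h²/n_h, with W_h = N_h/N and N = 8100:
  stratum 1: (2100/8100)²·17.4²/161 = 0.126398
  stratum 2: (5500/8100)²·475.8²/868 = 120.25
  stratum 3: (500/8100)²·199.7²/106 = 1.43357
V̂(x̄_st) = 121.81
SE(x̄_st) = √121.81 = 11.0367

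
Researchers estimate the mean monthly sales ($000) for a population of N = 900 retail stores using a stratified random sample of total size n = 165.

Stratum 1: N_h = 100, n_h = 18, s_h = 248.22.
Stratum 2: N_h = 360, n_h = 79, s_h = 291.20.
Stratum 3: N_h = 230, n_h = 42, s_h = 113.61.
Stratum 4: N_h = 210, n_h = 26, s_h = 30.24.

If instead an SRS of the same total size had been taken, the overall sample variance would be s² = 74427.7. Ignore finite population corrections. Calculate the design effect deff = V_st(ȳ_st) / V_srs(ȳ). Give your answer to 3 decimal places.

deff ≈ 0.523

V̂(ȳ_st) = Σ W_h² s_h²/n_h, with W_h = N_h/N and N = 900:
  stratum 1: (100/900)²·248.22²/18 = 42.2587
  stratum 2: (360/900)²·291.20²/79 = 171.742
  stratum 3: (230/900)²·113.61²/42 = 20.0703
  stratum 4: (210/900)²·30.24²/26 = 1.91489
V_st = 235.986
V_srs = s²/n = 74427.7/165 = 451.077
deff = V_st / V_srs = 235.986/451.077 = 0.5232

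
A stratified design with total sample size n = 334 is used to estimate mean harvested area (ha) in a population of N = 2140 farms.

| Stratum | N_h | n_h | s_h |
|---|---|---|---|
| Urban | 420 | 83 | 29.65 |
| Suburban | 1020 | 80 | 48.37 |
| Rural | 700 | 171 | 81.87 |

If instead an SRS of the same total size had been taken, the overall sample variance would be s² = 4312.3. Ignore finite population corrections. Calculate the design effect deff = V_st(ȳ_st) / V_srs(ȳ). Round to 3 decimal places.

deff ≈ 0.871

V̂(ȳ_st) = Σ W_h² s_h²/n_h, with W_h = N_h/N and N = 2140:
  stratum Urban: (420/2140)²·29.65²/83 = 0.407983
  stratum Suburban: (1020/2140)²·48.37²/80 = 6.64408
  stratum Rural: (700/2140)²·81.87²/171 = 4.19394
V_st = 11.246
V_srs = s²/n = 4312.3/334 = 12.9111
deff = V_st / V_srs = 11.246/12.9111 = 0.8710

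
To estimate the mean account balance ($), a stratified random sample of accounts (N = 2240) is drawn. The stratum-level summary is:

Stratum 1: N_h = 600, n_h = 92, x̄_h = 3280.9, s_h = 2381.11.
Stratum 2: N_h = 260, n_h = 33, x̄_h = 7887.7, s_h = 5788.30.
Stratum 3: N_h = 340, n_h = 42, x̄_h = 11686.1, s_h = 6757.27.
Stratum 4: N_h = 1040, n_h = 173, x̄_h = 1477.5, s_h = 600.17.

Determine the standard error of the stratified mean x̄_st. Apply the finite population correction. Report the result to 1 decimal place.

V̂(x̄_st) = Σ W_h² (1 − n_h/N_h) s_h²/n_h, with W_h = N_h/N and N = 2240:
  stratum 1: (600/2240)²·(1 − 92/600)·2381.11²/92 = 3743.6
  stratum 2: (260/2240)²·(1 − 33/260)·5788.30²/33 = 11942.4
  stratum 3: (340/2240)²·(1 − 42/340)·6757.27²/42 = 21952.9
  stratum 4: (1040/2240)²·(1 − 173/1040)·600.17²/173 = 374.161
V̂(x̄_st) = 38013.1
SE(x̄_st) = √38013.1 = 194.969

SE(x̄_st) ≈ 195.0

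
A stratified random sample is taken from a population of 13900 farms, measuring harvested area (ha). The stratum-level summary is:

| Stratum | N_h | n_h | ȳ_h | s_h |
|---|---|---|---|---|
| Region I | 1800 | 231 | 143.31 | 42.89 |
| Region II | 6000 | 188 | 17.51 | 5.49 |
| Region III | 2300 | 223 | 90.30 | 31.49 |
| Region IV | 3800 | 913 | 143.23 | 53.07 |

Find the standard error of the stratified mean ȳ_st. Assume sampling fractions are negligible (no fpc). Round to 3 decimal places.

V̂(ȳ_st) = Σ W_h² s_h²/n_h, with W_h = N_h/N and N = 13900:
  stratum Region I: (1800/13900)²·42.89²/231 = 0.133541
  stratum Region II: (6000/13900)²·5.49²/188 = 0.0298717
  stratum Region III: (2300/13900)²·31.49²/223 = 0.121749
  stratum Region IV: (3800/13900)²·53.07²/913 = 0.23055
V̂(ȳ_st) = 0.515712
SE(ȳ_st) = √0.515712 = 0.718131

SE(ȳ_st) ≈ 0.718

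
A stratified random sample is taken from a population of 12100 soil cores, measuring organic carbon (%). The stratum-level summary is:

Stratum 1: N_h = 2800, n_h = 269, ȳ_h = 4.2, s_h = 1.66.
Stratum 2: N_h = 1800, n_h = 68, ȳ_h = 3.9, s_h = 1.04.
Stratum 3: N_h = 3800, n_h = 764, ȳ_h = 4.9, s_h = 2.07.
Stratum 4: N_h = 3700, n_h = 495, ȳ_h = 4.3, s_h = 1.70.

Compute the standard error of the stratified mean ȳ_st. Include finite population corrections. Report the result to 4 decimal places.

SE(ȳ_st) ≈ 0.0418

V̂(ȳ_st) = Σ W_h² (1 − n_h/N_h) s_h²/n_h, with W_h = N_h/N and N = 12100:
  stratum 1: (2800/12100)²·(1 − 269/2800)·1.66²/269 = 0.000495842
  stratum 2: (1800/12100)²·(1 − 68/1800)·1.04²/68 = 0.000338694
  stratum 3: (3800/12100)²·(1 − 764/3800)·2.07²/764 = 0.000441939
  stratum 4: (3700/12100)²·(1 − 495/3700)·1.70²/495 = 0.000472881
V̂(ȳ_st) = 0.00174936
SE(ȳ_st) = √0.00174936 = 0.0418253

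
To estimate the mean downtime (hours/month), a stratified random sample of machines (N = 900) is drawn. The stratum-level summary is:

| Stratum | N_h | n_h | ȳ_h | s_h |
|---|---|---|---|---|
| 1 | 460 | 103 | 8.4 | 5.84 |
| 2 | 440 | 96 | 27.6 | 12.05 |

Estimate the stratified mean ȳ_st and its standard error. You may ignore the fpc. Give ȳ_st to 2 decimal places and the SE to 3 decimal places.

ȳ_st ≈ 17.79, SE ≈ 0.669

ȳ_st = Σ W_h ȳ_h = (460·8.4 + 440·27.6)/900 = 17.78667
V̂(ȳ_st) = Σ W_h² s_h²/n_h, with W_h = N_h/N and N = 900:
  stratum 1: (460/900)²·5.84²/103 = 0.0865006
  stratum 2: (440/900)²·12.05²/96 = 0.361512
V̂(ȳ_st) = 0.448013
SE(ȳ_st) = √0.448013 = 0.669338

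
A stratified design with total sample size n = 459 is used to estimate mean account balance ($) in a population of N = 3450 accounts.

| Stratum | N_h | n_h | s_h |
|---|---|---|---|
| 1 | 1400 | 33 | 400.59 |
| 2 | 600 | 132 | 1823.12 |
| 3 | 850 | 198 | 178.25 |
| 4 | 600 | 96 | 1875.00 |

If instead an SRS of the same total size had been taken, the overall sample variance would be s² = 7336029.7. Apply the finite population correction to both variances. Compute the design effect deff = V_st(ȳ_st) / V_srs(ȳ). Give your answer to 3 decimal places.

deff ≈ 0.167

V̂(ȳ_st) = Σ W_h² (1 − n_h/N_h) s_h²/n_h, with W_h = N_h/N and N = 3450:
  stratum 1: (1400/3450)²·(1 − 33/1400)·400.59²/33 = 781.888
  stratum 2: (600/3450)²·(1 − 132/600)·1823.12²/132 = 594.04
  stratum 3: (850/3450)²·(1 − 198/850)·178.25²/198 = 7.47175
  stratum 4: (600/3450)²·(1 − 96/600)·1875.00²/96 = 930.411
V_st = 2313.81
V_srs = (1 − 459/3450)·7336029.7/459 = 13856.3
deff = V_st / V_srs = 2313.81/13856.3 = 0.1670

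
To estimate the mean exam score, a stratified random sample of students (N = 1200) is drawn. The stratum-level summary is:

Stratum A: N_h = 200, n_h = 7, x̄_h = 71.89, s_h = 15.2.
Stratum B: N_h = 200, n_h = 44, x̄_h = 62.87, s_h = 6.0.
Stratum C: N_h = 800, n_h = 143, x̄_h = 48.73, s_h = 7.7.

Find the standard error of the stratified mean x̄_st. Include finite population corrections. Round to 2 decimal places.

V̂(x̄_st) = Σ W_h² (1 − n_h/N_h) s_h²/n_h, with W_h = N_h/N and N = 1200:
  stratum A: (200/1200)²·(1 − 7/200)·15.2²/7 = 0.884737
  stratum B: (200/1200)²·(1 − 44/200)·6.0²/44 = 0.0177273
  stratum C: (800/1200)²·(1 − 143/800)·7.7²/143 = 0.151335
V̂(x̄_st) = 1.0538
SE(x̄_st) = √1.0538 = 1.02655

SE(x̄_st) ≈ 1.03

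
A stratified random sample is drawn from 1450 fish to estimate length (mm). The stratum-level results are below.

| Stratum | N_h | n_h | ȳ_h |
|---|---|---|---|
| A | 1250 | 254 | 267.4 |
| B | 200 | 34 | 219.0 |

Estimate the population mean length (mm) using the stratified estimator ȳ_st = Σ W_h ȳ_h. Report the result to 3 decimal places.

ȳ_st ≈ 260.724

N = Σ N_h = 1450. Stratum weights W_h = N_h/N.
ȳ_st = (1250·267.4 + 200·219.0) / 1450 = 260.72414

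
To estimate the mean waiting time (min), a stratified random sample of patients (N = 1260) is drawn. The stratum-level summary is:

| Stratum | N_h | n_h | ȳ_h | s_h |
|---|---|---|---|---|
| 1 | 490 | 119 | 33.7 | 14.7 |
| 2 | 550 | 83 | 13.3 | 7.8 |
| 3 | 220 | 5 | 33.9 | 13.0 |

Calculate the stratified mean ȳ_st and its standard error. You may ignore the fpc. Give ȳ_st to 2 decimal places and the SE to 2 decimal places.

ȳ_st = Σ W_h ȳ_h = (490·33.7 + 550·13.3 + 220·33.9)/1260 = 24.83016
V̂(ȳ_st) = Σ W_h² s_h²/n_h, with W_h = N_h/N and N = 1260:
  stratum 1: (490/1260)²·14.7²/119 = 0.274624
  stratum 2: (550/1260)²·7.8²/83 = 0.139668
  stratum 3: (220/1260)²·13.0²/5 = 1.03044
V̂(ȳ_st) = 1.44473
SE(ȳ_st) = √1.44473 = 1.20197

ȳ_st ≈ 24.83, SE ≈ 1.20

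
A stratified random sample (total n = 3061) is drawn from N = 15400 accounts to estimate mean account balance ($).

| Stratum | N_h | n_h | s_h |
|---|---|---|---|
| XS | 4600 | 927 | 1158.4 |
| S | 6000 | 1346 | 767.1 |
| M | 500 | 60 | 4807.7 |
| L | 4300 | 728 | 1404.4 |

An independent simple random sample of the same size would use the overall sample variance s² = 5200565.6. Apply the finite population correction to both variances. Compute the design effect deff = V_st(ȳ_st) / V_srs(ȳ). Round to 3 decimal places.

V̂(ȳ_st) = Σ W_h² (1 − n_h/N_h) s_h²/n_h, with W_h = N_h/N and N = 15400:
  stratum XS: (4600/15400)²·(1 − 927/4600)·1158.4²/927 = 103.128
  stratum S: (6000/15400)²·(1 − 1346/6000)·767.1²/1346 = 51.4749
  stratum M: (500/15400)²·(1 − 60/500)·4807.7²/60 = 357.359
  stratum L: (4300/15400)²·(1 − 728/4300)·1404.4²/728 = 175.464
V_st = 687.426
V_srs = (1 − 3061/15400)·5200565.6/3061 = 1361.28
deff = V_st / V_srs = 687.426/1361.28 = 0.5050

deff ≈ 0.505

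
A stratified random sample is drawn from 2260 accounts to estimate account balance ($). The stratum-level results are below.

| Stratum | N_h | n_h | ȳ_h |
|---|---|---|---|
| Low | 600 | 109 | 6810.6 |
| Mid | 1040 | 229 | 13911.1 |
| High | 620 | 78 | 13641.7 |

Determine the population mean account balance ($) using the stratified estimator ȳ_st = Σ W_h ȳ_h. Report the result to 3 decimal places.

ȳ_st ≈ 11952.105

N = Σ N_h = 2260. Stratum weights W_h = N_h/N.
ȳ_st = (600·6810.6 + 1040·13911.1 + 620·13641.7) / 2260 = 11952.10531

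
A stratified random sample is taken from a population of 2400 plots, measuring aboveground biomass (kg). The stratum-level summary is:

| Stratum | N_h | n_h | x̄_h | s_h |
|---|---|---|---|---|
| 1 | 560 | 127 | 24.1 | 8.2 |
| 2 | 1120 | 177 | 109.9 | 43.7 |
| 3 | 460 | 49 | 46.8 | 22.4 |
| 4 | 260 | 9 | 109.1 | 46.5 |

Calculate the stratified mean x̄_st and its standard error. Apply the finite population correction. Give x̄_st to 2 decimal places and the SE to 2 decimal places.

x̄_st ≈ 77.70, SE ≈ 2.25

x̄_st = Σ W_h x̄_h = (560·24.1 + 1120·109.9 + 460·46.8 + 260·109.1)/2400 = 77.69917
V̂(x̄_st) = Σ W_h² (1 − n_h/N_h) s_h²/n_h, with W_h = N_h/N and N = 2400:
  stratum 1: (560/2400)²·(1 − 127/560)·8.2²/127 = 0.0222883
  stratum 2: (1120/2400)²·(1 − 177/1120)·43.7²/177 = 1.97832
  stratum 3: (460/2400)²·(1 − 49/460)·22.4²/49 = 0.336107
  stratum 4: (260/2400)²·(1 − 9/260)·46.5²/9 = 2.722
V̂(x̄_st) = 5.05872
SE(x̄_st) = √5.05872 = 2.24916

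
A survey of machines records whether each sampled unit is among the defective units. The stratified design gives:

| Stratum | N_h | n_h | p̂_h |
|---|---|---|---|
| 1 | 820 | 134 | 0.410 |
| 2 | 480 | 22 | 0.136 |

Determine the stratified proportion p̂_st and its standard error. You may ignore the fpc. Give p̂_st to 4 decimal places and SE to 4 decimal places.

p̂_st ≈ 0.3088, SE ≈ 0.0386

N = 1300; stratum weights W_h = N_h/N.
p̂_st = Σ W_h p̂_h = (820·0.410 + 480·0.136)/1300 = 0.30883
V̂(p̂_st) = Σ W_h² p̂_h(1−p̂_h)/(n_h−1):
  stratum 1: (820/1300)²·0.410·0.590/133 = 0.000723644
  stratum 2: (480/1300)²·0.136·0.864/21 = 0.000762832
V̂(p̂_st) = 0.00148648; SE = √V̂ = 0.0385549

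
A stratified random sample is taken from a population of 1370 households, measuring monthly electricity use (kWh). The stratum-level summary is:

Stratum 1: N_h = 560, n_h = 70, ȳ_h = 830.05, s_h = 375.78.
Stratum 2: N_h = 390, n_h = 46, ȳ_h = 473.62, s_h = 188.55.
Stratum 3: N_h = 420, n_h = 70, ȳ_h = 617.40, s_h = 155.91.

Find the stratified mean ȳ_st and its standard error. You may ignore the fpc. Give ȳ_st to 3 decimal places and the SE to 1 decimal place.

ȳ_st ≈ 663.393, SE ≈ 20.8

ȳ_st = Σ W_h ȳ_h = (560·830.05 + 390·473.62 + 420·617.40)/1370 = 663.39255
V̂(ȳ_st) = Σ W_h² s_h²/n_h, with W_h = N_h/N and N = 1370:
  stratum 1: (560/1370)²·375.78²/70 = 337.058
  stratum 2: (390/1370)²·188.55²/46 = 62.6301
  stratum 3: (420/1370)²·155.91²/70 = 32.6368
V̂(ȳ_st) = 432.325
SE(ȳ_st) = √432.325 = 20.7924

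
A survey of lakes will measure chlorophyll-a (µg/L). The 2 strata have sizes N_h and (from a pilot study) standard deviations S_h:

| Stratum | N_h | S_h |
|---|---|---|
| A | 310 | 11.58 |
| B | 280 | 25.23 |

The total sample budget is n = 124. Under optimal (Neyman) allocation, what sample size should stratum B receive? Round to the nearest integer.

82

Neyman allocation: n_h = n · N_h S_h / Σ N_i S_i, with n = 124.
  stratum A: N_h·S_h = 310·11.58 = 3589.80
  stratum B: N_h·S_h = 280·25.23 = 7064.40
Σ N_h S_h = 10654.20
n for stratum B = 124·7064.40/10654.20 = 82.220 → 82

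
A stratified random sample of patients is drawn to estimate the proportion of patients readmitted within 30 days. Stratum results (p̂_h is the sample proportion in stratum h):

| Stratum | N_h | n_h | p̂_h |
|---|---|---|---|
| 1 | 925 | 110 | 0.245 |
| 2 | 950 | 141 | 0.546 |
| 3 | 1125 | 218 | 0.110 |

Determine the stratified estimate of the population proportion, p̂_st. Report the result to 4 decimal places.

p̂_st ≈ 0.2897

N = 3000; stratum weights W_h = N_h/N.
p̂_st = Σ W_h p̂_h = (925·0.245 + 950·0.546 + 1125·0.110)/3000 = 0.28969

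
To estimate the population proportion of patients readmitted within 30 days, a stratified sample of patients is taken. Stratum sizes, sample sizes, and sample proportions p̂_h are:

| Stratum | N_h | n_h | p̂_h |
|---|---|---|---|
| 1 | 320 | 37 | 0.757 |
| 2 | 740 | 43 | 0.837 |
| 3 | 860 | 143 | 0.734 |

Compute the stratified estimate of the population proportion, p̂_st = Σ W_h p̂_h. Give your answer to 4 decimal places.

N = 1920; stratum weights W_h = N_h/N.
p̂_st = Σ W_h p̂_h = (320·0.757 + 740·0.837 + 860·0.734)/1920 = 0.77753

p̂_st ≈ 0.7775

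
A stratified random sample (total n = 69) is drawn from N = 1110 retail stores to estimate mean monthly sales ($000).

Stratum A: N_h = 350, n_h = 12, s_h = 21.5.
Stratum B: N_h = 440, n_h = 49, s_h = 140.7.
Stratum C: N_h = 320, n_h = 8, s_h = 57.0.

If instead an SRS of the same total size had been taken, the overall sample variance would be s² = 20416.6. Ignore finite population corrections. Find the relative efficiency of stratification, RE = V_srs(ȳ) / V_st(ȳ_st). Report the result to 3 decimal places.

V̂(ȳ_st) = Σ W_h² s_h²/n_h, with W_h = N_h/N and N = 1110:
  stratum A: (350/1110)²·21.5²/12 = 3.82989
  stratum B: (440/1110)²·140.7²/49 = 63.4821
  stratum C: (320/1110)²·57.0²/8 = 33.7531
V_st = 101.065
V_srs = s²/n = 20416.6/69 = 295.893
Relative efficiency = V_srs / V_st = 295.893/101.065 = 2.9277

RE ≈ 2.928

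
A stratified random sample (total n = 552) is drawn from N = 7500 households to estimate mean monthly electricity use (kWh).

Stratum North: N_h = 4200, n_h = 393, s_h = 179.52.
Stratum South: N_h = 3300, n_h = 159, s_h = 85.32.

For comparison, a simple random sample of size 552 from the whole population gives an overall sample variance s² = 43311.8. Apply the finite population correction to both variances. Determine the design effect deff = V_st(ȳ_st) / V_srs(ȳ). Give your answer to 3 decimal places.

deff ≈ 0.437

V̂(ȳ_st) = Σ W_h² (1 − n_h/N_h) s_h²/n_h, with W_h = N_h/N and N = 7500:
  stratum North: (4200/7500)²·(1 − 393/4200)·179.52²/393 = 23.31
  stratum South: (3300/7500)²·(1 − 159/3300)·85.32²/159 = 8.43653
V_st = 31.7466
V_srs = (1 − 552/7500)·43311.8/552 = 72.6885
deff = V_st / V_srs = 31.7466/72.6885 = 0.4367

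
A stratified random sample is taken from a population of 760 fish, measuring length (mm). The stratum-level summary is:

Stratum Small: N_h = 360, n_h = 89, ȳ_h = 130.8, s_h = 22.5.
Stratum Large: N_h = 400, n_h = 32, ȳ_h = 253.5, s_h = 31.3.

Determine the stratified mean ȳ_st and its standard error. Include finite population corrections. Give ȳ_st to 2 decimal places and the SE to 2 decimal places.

ȳ_st ≈ 195.38, SE ≈ 2.96

ȳ_st = Σ W_h ȳ_h = (360·130.8 + 400·253.5)/760 = 195.37895
V̂(ȳ_st) = Σ W_h² (1 − n_h/N_h) s_h²/n_h, with W_h = N_h/N and N = 760:
  stratum Small: (360/760)²·(1 − 89/360)·22.5²/89 = 0.96077
  stratum Large: (400/760)²·(1 − 32/400)·31.3²/32 = 7.80224
V̂(ȳ_st) = 8.76301
SE(ȳ_st) = √8.76301 = 2.96024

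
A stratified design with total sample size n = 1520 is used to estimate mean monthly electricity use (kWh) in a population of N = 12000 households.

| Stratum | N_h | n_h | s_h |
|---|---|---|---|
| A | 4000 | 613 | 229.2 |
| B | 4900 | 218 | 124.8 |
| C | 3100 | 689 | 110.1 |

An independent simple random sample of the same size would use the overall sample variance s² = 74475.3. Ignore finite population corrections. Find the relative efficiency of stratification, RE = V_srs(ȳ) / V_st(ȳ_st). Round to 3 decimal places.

RE ≈ 2.167

V̂(ȳ_st) = Σ W_h² s_h²/n_h, with W_h = N_h/N and N = 12000:
  stratum A: (4000/12000)²·229.2²/613 = 9.52196
  stratum B: (4900/12000)²·124.8²/218 = 11.9125
  stratum C: (3100/12000)²·110.1²/689 = 1.17413
V_st = 22.6086
V_srs = s²/n = 74475.3/1520 = 48.9969
Relative efficiency = V_srs / V_st = 48.9969/22.6086 = 2.1672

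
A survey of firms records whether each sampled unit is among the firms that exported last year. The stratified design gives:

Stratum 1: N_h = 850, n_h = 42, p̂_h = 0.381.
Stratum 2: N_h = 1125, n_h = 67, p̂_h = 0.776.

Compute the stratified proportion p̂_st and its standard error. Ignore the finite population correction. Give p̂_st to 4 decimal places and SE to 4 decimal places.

N = 1975; stratum weights W_h = N_h/N.
p̂_st = Σ W_h p̂_h = (850·0.381 + 1125·0.776)/1975 = 0.60600
V̂(p̂_st) = Σ W_h² p̂_h(1−p̂_h)/(n_h−1):
  stratum 1: (850/1975)²·0.381·0.619/41 = 0.00106546
  stratum 2: (1125/1975)²·0.776·0.224/66 = 0.000854548
V̂(p̂_st) = 0.00192; SE = √V̂ = 0.0438179

p̂_st ≈ 0.6060, SE ≈ 0.0438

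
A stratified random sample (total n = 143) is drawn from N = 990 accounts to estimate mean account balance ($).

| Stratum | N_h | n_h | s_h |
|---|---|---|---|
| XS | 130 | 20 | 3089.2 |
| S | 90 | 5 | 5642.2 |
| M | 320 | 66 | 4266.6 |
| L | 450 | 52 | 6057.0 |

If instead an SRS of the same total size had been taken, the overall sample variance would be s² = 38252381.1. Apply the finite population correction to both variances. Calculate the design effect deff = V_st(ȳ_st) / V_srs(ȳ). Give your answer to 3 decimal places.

V̂(ȳ_st) = Σ W_h² (1 − n_h/N_h) s_h²/n_h, with W_h = N_h/N and N = 990:
  stratum XS: (130/990)²·(1 − 20/130)·3089.2²/20 = 6961.9
  stratum S: (90/990)²·(1 − 5/90)·5642.2²/5 = 49695.6
  stratum M: (320/990)²·(1 − 66/320)·4266.6²/66 = 22873.5
  stratum L: (450/990)²·(1 − 52/450)·6057.0²/52 = 128925
V_st = 208456
V_srs = (1 − 143/990)·38252381.1/143 = 228860
deff = V_st / V_srs = 208456/228860 = 0.9108

deff ≈ 0.911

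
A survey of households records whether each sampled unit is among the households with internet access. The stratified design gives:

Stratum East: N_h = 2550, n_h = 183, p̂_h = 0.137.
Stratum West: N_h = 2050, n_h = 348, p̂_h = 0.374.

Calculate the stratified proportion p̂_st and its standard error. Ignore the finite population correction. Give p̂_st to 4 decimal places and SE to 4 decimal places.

p̂_st ≈ 0.2426, SE ≈ 0.0183

N = 4600; stratum weights W_h = N_h/N.
p̂_st = Σ W_h p̂_h = (2550·0.137 + 2050·0.374)/4600 = 0.24262
V̂(p̂_st) = Σ W_h² p̂_h(1−p̂_h)/(n_h−1):
  stratum East: (2550/4600)²·0.137·0.863/182 = 0.000199629
  stratum West: (2050/4600)²·0.374·0.626/347 = 0.000134001
V̂(p̂_st) = 0.000333631; SE = √V̂ = 0.0182656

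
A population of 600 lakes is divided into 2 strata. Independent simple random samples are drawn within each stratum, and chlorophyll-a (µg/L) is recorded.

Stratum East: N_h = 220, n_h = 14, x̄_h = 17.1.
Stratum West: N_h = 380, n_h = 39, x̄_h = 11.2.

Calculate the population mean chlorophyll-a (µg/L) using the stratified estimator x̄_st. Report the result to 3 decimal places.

N = Σ N_h = 600. Stratum weights W_h = N_h/N.
x̄_st = (220·17.1 + 380·11.2) / 600 = 13.36333

x̄_st ≈ 13.363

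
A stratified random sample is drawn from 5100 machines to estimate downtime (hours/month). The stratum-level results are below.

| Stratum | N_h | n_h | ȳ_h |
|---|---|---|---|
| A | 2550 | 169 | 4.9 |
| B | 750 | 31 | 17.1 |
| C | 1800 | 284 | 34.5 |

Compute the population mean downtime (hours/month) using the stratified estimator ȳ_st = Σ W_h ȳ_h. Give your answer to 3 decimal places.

N = Σ N_h = 5100. Stratum weights W_h = N_h/N.
ȳ_st = (2550·4.9 + 750·17.1 + 1800·34.5) / 5100 = 17.14118

ȳ_st ≈ 17.141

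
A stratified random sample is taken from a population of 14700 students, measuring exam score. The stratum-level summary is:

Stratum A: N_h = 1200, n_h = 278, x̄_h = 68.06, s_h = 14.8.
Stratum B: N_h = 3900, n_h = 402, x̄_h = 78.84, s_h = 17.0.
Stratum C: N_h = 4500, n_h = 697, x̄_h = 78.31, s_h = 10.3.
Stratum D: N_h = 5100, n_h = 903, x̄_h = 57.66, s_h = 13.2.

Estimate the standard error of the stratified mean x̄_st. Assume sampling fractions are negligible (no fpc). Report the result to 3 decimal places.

V̂(x̄_st) = Σ W_h² s_h²/n_h, with W_h = N_h/N and N = 14700:
  stratum A: (1200/14700)²·14.8²/278 = 0.00525057
  stratum B: (3900/14700)²·17.0²/402 = 0.0506018
  stratum C: (4500/14700)²·10.3²/697 = 0.0142637
  stratum D: (5100/14700)²·13.2²/903 = 0.0232255
V̂(x̄_st) = 0.0933416
SE(x̄_st) = √0.0933416 = 0.305519

SE(x̄_st) ≈ 0.306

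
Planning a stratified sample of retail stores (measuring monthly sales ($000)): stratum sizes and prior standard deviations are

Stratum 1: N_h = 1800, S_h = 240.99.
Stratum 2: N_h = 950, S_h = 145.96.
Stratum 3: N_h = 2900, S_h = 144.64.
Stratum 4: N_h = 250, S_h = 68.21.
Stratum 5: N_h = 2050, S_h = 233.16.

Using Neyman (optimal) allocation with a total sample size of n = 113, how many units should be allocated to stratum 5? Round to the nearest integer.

Neyman allocation: n_h = n · N_h S_h / Σ N_i S_i, with n = 113.
  stratum 1: N_h·S_h = 1800·240.99 = 433782.00
  stratum 2: N_h·S_h = 950·145.96 = 138662.00
  stratum 3: N_h·S_h = 2900·144.64 = 419456.00
  stratum 4: N_h·S_h = 250·68.21 = 17052.50
  stratum 5: N_h·S_h = 2050·233.16 = 477978.00
Σ N_h S_h = 1486930.50
n for stratum 5 = 113·477978.00/1486930.50 = 36.324 → 36

36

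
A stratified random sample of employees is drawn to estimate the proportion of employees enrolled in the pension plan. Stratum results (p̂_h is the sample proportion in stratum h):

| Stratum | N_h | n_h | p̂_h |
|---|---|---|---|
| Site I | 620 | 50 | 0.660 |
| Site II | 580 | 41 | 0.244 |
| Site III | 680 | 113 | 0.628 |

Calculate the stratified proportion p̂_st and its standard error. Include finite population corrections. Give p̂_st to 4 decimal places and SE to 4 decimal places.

N = 1880; stratum weights W_h = N_h/N.
p̂_st = Σ W_h p̂_h = (620·0.660 + 580·0.244 + 680·0.628)/1880 = 0.52009
V̂(p̂_st) = Σ W_h² (1 − n_h/N_h) p̂_h(1−p̂_h)/(n_h−1):
  stratum Site I: (620/1880)²·(1 − 50/620)·0.660·0.340/49 = 0.000457907
  stratum Site II: (580/1880)²·(1 − 41/580)·0.244·0.756/40 = 0.000407899
  stratum Site III: (680/1880)²·(1 − 113/680)·0.628·0.372/112 = 0.000227542
V̂(p̂_st) = 0.00109335; SE = √V̂ = 0.0330658

p̂_st ≈ 0.5201, SE ≈ 0.0331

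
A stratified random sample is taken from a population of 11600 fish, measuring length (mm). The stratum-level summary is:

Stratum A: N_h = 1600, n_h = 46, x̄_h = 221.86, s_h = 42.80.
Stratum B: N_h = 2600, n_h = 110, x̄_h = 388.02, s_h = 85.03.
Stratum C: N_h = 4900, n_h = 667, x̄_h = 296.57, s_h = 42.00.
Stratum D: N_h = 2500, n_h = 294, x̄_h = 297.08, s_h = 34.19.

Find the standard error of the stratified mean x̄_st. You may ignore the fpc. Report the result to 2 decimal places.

V̂(x̄_st) = Σ W_h² s_h²/n_h, with W_h = N_h/N and N = 11600:
  stratum A: (1600/11600)²·42.80²/46 = 0.757624
  stratum B: (2600/11600)²·85.03²/110 = 3.30204
  stratum C: (4900/11600)²·42.00²/667 = 0.471899
  stratum D: (2500/11600)²·34.19²/294 = 0.184678
V̂(x̄_st) = 4.71624
SE(x̄_st) = √4.71624 = 2.17169

SE(x̄_st) ≈ 2.17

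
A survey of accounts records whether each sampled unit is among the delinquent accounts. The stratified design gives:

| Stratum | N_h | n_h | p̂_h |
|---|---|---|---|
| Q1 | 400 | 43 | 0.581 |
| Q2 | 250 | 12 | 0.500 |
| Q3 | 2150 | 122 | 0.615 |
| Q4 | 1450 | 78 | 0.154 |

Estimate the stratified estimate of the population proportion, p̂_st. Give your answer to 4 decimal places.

N = 4250; stratum weights W_h = N_h/N.
p̂_st = Σ W_h p̂_h = (400·0.581 + 250·0.500 + 2150·0.615 + 1450·0.154)/4250 = 0.44775

p̂_st ≈ 0.4478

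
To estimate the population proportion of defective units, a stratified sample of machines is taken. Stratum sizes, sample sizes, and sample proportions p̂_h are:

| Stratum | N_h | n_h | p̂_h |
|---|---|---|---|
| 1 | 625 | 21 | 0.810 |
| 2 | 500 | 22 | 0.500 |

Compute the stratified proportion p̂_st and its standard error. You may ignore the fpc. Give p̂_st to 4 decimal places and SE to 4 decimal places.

p̂_st ≈ 0.6722, SE ≈ 0.0687

N = 1125; stratum weights W_h = N_h/N.
p̂_st = Σ W_h p̂_h = (625·0.810 + 500·0.500)/1125 = 0.67222
V̂(p̂_st) = Σ W_h² p̂_h(1−p̂_h)/(n_h−1):
  stratum 1: (625/1125)²·0.810·0.190/20 = 0.002375
  stratum 2: (500/1125)²·0.500·0.500/21 = 0.00235156
V̂(p̂_st) = 0.00472656; SE = √V̂ = 0.06875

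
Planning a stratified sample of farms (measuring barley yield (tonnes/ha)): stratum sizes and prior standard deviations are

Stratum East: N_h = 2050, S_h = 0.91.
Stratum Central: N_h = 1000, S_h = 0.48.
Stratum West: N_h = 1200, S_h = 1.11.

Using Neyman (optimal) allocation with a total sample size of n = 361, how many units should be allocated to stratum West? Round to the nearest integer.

131

Neyman allocation: n_h = n · N_h S_h / Σ N_i S_i, with n = 361.
  stratum East: N_h·S_h = 2050·0.91 = 1865.50
  stratum Central: N_h·S_h = 1000·0.48 = 480.00
  stratum West: N_h·S_h = 1200·1.11 = 1332.00
Σ N_h S_h = 3677.50
n for stratum West = 361·1332.00/3677.50 = 130.755 → 131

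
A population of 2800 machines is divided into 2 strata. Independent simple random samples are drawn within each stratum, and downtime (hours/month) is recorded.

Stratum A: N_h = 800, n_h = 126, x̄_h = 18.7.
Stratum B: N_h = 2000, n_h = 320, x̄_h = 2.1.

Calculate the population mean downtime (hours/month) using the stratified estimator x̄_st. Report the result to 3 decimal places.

N = Σ N_h = 2800. Stratum weights W_h = N_h/N.
x̄_st = (800·18.7 + 2000·2.1) / 2800 = 6.84286

x̄_st ≈ 6.843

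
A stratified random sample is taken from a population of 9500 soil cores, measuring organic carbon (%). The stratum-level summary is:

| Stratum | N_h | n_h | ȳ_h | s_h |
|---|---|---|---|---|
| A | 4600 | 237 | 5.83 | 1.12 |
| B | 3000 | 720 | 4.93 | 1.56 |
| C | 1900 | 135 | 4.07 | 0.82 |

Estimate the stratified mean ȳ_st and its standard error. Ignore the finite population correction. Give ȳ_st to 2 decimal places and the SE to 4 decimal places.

ȳ_st = Σ W_h ȳ_h = (4600·5.83 + 3000·4.93 + 1900·4.07)/9500 = 5.19379
V̂(ȳ_st) = Σ W_h² s_h²/n_h, with W_h = N_h/N and N = 9500:
  stratum A: (4600/9500)²·1.12²/237 = 0.00124096
  stratum B: (3000/9500)²·1.56²/720 = 0.000337064
  stratum C: (1900/9500)²·0.82²/135 = 0.00019923
V̂(ȳ_st) = 0.00177725
SE(ȳ_st) = √0.00177725 = 0.0421574

ȳ_st ≈ 5.19, SE ≈ 0.0422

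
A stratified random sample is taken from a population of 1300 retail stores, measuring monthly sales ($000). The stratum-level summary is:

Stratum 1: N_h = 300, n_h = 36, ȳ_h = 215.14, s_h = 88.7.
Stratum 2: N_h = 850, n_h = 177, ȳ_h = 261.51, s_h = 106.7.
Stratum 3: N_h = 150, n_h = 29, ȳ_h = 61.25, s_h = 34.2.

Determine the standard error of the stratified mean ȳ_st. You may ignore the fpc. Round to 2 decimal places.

V̂(ȳ_st) = Σ W_h² s_h²/n_h, with W_h = N_h/N and N = 1300:
  stratum 1: (300/1300)²·88.7²/36 = 11.6386
  stratum 2: (850/1300)²·106.7²/177 = 27.4984
  stratum 3: (150/1300)²·34.2²/29 = 0.53697
V̂(ȳ_st) = 39.6739
SE(ȳ_st) = √39.6739 = 6.29872

SE(ȳ_st) ≈ 6.30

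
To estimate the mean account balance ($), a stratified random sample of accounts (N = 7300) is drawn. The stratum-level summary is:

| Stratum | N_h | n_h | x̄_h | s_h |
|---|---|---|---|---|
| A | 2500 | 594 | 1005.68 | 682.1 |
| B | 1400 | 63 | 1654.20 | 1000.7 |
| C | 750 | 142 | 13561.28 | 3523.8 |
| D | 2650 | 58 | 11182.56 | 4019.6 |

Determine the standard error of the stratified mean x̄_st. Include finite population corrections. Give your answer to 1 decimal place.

SE(x̄_st) ≈ 193.1

V̂(x̄_st) = Σ W_h² (1 − n_h/N_h) s_h²/n_h, with W_h = N_h/N and N = 7300:
  stratum A: (2500/7300)²·(1 − 594/2500)·682.1²/594 = 70.0369
  stratum B: (1400/7300)²·(1 − 63/1400)·1000.7²/63 = 558.317
  stratum C: (750/7300)²·(1 − 142/750)·3523.8²/142 = 748.261
  stratum D: (2650/7300)²·(1 − 58/2650)·4019.6²/58 = 35906.5
V̂(x̄_st) = 37283.1
SE(x̄_st) = √37283.1 = 193.088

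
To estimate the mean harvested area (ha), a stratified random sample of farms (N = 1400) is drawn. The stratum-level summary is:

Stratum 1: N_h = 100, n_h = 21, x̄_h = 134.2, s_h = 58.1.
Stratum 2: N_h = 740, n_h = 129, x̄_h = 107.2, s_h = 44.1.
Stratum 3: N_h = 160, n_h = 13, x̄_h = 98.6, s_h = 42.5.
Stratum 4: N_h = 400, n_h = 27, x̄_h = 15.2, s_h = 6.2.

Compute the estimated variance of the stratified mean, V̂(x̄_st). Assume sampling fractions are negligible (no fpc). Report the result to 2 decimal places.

V̂(x̄_st) ≈ 6.96

V̂(x̄_st) = Σ W_h² s_h²/n_h, with W_h = N_h/N and N = 1400:
  stratum 1: (100/1400)²·58.1²/21 = 0.820119
  stratum 2: (740/1400)²·44.1²/129 = 4.21206
  stratum 3: (160/1400)²·42.5²/13 = 1.81476
  stratum 4: (400/1400)²·6.2²/27 = 0.116221
V̂(x̄_st) = 6.96316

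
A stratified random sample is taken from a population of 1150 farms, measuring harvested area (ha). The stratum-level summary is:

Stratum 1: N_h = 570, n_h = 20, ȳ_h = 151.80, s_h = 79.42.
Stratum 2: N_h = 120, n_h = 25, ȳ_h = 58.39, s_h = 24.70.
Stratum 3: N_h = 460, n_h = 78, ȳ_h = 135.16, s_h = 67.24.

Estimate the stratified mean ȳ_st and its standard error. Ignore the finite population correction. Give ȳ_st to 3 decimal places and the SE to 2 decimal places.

ȳ_st = Σ W_h ȳ_h = (570·151.80 + 120·58.39 + 460·135.16)/1150 = 135.39687
V̂(ȳ_st) = Σ W_h² s_h²/n_h, with W_h = N_h/N and N = 1150:
  stratum 1: (570/1150)²·79.42²/20 = 77.479
  stratum 2: (120/1150)²·24.70²/25 = 0.265718
  stratum 3: (460/1150)²·67.24²/78 = 9.27429
V̂(ȳ_st) = 87.019
SE(ȳ_st) = √87.019 = 9.3284

ȳ_st ≈ 135.397, SE ≈ 9.33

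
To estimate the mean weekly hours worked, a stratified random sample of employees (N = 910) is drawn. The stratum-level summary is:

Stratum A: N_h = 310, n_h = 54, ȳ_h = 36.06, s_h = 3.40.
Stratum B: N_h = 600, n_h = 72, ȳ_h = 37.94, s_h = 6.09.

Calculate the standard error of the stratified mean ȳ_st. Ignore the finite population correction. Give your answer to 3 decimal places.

SE(ȳ_st) ≈ 0.499

V̂(ȳ_st) = Σ W_h² s_h²/n_h, with W_h = N_h/N and N = 910:
  stratum A: (310/910)²·3.40²/54 = 0.024843
  stratum B: (600/910)²·6.09²/72 = 0.223935
V̂(ȳ_st) = 0.248778
SE(ȳ_st) = √0.248778 = 0.498776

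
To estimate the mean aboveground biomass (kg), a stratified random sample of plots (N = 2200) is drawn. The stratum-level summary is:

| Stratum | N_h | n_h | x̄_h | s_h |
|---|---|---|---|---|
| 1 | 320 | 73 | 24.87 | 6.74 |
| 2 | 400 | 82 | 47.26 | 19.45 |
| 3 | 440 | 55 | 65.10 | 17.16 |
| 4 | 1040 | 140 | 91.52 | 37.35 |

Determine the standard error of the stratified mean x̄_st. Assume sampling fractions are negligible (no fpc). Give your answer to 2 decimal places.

SE(x̄_st) ≈ 1.61

V̂(x̄_st) = Σ W_h² s_h²/n_h, with W_h = N_h/N and N = 2200:
  stratum 1: (320/2200)²·6.74²/73 = 0.0131659
  stratum 2: (400/2200)²·19.45²/82 = 0.152511
  stratum 3: (440/2200)²·17.16²/55 = 0.214157
  stratum 4: (1040/2200)²·37.35²/140 = 2.22677
V̂(x̄_st) = 2.6066
SE(x̄_st) = √2.6066 = 1.6145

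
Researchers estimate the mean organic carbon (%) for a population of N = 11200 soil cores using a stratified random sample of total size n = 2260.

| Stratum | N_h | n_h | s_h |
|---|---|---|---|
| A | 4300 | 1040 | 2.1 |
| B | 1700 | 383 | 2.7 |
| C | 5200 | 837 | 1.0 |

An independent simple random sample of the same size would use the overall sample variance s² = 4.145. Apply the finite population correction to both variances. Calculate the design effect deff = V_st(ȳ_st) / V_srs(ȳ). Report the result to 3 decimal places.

V̂(ȳ_st) = Σ W_h² (1 − n_h/N_h) s_h²/n_h, with W_h = N_h/N and N = 11200:
  stratum A: (4300/11200)²·(1 − 1040/4300)·2.1²/1040 = 0.000473866
  stratum B: (1700/11200)²·(1 − 383/1700)·2.7²/383 = 0.000339725
  stratum C: (5200/11200)²·(1 − 837/5200)·1.0²/837 = 0.000216086
V_st = 0.00102968
V_srs = (1 − 2260/11200)·4.145/2260 = 0.00146398
deff = V_st / V_srs = 0.00102968/0.00146398 = 0.7033

deff ≈ 0.703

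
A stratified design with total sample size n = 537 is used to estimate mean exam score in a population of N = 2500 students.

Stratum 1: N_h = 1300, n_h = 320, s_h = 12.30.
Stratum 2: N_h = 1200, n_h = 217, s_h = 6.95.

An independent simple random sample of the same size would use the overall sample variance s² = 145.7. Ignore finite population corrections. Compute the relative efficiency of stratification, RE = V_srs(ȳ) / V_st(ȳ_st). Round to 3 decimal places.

RE ≈ 1.515

V̂(ȳ_st) = Σ W_h² s_h²/n_h, with W_h = N_h/N and N = 2500:
  stratum 1: (1300/2500)²·12.30²/320 = 0.12784
  stratum 2: (1200/2500)²·6.95²/217 = 0.0512852
V_st = 0.179125
V_srs = s²/n = 145.7/537 = 0.271322
Relative efficiency = V_srs / V_st = 0.271322/0.179125 = 1.5147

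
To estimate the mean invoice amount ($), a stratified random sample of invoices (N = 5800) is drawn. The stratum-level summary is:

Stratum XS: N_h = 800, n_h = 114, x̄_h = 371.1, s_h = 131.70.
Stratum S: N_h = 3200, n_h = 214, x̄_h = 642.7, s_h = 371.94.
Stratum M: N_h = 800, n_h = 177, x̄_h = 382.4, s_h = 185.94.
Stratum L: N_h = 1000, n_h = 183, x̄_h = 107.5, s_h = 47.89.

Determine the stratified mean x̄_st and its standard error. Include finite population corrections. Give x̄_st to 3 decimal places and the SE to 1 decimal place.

x̄_st = Σ W_h x̄_h = (800·371.1 + 3200·642.7 + 800·382.4 + 1000·107.5)/5800 = 477.05862
V̂(x̄_st) = Σ W_h² (1 − n_h/N_h) s_h²/n_h, with W_h = N_h/N and N = 5800:
  stratum XS: (800/5800)²·(1 − 114/800)·131.70²/114 = 2.48213
  stratum S: (3200/5800)²·(1 − 214/3200)·371.94²/214 = 183.618
  stratum M: (800/5800)²·(1 − 177/800)·185.94²/177 = 2.89397
  stratum L: (1000/5800)²·(1 − 183/1000)·47.89²/183 = 0.304372
V̂(x̄_st) = 189.299
SE(x̄_st) = √189.299 = 13.7586

x̄_st ≈ 477.059, SE ≈ 13.8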